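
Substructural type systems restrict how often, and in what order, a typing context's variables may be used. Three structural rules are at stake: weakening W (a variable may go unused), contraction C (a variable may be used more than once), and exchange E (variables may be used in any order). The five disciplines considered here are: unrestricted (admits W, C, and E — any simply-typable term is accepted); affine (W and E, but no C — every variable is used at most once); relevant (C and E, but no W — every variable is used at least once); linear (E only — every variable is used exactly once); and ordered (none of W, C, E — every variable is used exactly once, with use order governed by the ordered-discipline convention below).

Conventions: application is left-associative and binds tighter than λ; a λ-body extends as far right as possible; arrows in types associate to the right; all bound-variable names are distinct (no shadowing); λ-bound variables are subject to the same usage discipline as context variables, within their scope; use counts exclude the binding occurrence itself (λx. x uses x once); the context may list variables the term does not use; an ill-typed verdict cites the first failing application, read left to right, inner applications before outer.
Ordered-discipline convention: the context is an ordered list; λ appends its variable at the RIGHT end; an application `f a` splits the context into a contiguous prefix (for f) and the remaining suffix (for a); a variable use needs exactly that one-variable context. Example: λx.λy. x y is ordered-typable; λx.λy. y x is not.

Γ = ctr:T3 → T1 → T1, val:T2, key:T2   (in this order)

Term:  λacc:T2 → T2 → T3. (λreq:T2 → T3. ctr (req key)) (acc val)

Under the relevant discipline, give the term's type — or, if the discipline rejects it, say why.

term : (T2 → T2 → T3) → T1 → T1
variable uses: ctr ×1; val ×1; key ×1; acc (λ-bound) ×1; req (λ-bound) ×1
left-to-right use order: ctr, req, key, acc, val
typing: the term checks, with type (T2 → T2 → T3) → T1 → T1
all disciplines: ordered ✗; linear ✓; affine ✓; relevant ✓; unrestricted ✓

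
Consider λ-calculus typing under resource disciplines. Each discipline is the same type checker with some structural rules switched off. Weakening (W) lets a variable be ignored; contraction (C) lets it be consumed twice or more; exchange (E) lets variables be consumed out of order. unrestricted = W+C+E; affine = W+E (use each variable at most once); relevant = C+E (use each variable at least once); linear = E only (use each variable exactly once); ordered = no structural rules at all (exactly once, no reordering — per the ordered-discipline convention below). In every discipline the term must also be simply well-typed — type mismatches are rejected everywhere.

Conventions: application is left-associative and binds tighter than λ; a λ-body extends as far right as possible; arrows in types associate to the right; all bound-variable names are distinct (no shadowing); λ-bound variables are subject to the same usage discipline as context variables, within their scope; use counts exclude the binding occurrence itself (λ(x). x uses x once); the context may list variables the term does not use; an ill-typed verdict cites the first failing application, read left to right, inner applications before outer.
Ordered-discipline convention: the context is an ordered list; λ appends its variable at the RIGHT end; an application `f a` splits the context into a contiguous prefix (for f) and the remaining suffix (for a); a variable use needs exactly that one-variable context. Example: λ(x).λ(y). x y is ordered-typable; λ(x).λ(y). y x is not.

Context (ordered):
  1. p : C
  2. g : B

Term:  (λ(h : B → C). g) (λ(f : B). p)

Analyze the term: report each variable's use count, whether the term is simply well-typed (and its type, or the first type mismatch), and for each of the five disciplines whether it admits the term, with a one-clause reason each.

variable uses: p: 1×; g: 1×; h (bound): 0×; f (bound): 0×
order of uses: g, p
typing: well-typed — term : B
ordered: ✗, h, f never used (weakening)
linear: ✗, h, f never used (weakening)
affine: ✓, p, g, h, f: no repeats, contraction unneeded
relevant: ✗, h, f never used (weakening)
unrestricted: ✓, simply typable at B; W, C, E all held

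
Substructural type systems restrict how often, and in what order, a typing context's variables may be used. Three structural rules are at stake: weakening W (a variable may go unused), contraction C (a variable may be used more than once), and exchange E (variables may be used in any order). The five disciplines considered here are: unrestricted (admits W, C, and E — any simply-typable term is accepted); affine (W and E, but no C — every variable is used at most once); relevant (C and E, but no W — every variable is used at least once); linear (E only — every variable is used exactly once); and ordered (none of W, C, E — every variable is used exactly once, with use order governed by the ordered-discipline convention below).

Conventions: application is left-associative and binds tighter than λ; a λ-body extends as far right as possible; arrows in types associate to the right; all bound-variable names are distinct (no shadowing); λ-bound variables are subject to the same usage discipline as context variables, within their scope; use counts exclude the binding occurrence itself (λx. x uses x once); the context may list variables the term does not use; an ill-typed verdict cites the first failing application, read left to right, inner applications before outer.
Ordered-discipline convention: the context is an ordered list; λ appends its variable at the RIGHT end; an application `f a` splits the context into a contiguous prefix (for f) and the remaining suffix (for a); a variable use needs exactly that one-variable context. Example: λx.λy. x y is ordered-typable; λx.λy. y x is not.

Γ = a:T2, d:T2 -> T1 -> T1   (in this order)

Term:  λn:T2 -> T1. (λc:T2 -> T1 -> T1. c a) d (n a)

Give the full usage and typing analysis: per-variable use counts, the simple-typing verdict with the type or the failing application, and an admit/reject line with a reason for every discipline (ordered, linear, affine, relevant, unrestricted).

variable uses: a: 2, d: 1, n (bound): 1, c (bound): 1
use order (left to right): c, a, d, n, a
typing: the term checks, with type (T2 -> T1) -> T1
ordered: ✗ — uses contraction: a ×2
linear: ✗ — uses contraction: a ×2
affine: ✗ — uses contraction: a ×2
relevant: ✓ — every one of a, d, n, c appears
unrestricted: ✓ — type-checks ((T2 -> T1) -> T1) and nothing is barred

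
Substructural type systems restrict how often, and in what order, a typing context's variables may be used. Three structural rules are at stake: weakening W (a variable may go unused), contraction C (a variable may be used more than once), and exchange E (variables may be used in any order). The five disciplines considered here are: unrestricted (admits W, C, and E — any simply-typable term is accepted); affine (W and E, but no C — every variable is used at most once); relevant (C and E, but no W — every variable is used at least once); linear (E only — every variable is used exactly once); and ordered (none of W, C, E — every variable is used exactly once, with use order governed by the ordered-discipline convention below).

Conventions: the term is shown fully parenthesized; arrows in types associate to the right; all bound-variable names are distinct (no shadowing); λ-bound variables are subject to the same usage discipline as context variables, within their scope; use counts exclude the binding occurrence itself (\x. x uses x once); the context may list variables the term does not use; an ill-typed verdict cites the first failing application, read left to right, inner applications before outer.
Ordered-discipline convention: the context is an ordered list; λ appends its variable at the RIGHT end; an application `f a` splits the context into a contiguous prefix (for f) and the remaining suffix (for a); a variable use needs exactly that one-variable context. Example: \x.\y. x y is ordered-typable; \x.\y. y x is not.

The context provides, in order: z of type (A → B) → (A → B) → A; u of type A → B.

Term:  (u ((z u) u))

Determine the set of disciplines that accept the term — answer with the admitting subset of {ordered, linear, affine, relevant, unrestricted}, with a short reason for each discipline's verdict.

accepted by: relevant, unrestricted
variable uses: z: 1; u: 3
order of uses: u, z, u, u
typing: ✓ — B
ordered: ✗, repeated use of u ×3
linear: ✗, repeated use of u ×3
affine: ✗, repeated use of u ×3
relevant: ✓, none of z, u goes unused
unrestricted: ✓, type-checks (B) and nothing is barred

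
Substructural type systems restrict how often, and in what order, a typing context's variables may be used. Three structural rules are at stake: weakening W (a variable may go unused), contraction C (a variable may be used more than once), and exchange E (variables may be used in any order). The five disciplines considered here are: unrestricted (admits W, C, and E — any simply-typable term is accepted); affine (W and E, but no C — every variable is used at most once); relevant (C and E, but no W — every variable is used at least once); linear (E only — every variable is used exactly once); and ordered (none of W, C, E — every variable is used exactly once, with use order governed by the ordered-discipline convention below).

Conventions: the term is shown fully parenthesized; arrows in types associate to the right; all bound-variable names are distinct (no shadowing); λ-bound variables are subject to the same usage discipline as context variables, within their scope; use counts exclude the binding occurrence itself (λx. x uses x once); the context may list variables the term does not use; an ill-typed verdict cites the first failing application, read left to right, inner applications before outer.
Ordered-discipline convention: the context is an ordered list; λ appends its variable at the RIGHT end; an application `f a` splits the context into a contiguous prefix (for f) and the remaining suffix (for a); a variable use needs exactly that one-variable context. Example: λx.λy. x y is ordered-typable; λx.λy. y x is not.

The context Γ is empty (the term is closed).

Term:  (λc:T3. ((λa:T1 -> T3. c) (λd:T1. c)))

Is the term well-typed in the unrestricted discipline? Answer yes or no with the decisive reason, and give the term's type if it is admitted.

yes — well-typed at T3 -> T3; no restrictions here; term : T3 -> T3
usage: c (bound) ×2, a (bound) ×0, d (bound) ×0
use order (left to right): c, c
typing: well-typed — term : T3 -> T3
all disciplines: ordered ✗; linear ✗; affine ✗; relevant ✗; unrestricted ✓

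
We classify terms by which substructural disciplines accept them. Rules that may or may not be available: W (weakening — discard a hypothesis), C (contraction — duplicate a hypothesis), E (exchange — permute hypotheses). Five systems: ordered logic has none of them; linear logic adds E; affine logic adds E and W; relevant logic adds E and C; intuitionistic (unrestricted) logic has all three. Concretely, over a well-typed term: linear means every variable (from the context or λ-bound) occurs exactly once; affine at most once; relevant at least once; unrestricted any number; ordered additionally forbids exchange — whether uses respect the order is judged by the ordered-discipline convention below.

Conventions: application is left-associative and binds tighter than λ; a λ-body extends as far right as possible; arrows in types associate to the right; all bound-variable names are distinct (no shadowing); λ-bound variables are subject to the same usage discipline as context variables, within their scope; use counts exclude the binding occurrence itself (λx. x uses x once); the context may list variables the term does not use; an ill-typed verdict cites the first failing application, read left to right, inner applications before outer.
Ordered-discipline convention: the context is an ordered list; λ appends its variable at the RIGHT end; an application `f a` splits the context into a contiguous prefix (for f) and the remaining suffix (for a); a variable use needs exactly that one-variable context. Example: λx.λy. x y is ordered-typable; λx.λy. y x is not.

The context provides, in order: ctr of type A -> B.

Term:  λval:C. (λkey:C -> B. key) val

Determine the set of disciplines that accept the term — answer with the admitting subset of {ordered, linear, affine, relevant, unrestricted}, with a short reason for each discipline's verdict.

accepted by: none
usage: ctr: 0, val (bound): 1, key (bound): 1
use order (left to right): key, val
typing: ill-typed: an argument C mismatches the expected C -> B
ordered: ✗ — fails simple typing
linear: ✗ — a type mismatch blocks all five
affine: ✗ — the type mismatch rejects it
relevant: ✗ — not simply typable
unrestricted: ✗ — fails simple typing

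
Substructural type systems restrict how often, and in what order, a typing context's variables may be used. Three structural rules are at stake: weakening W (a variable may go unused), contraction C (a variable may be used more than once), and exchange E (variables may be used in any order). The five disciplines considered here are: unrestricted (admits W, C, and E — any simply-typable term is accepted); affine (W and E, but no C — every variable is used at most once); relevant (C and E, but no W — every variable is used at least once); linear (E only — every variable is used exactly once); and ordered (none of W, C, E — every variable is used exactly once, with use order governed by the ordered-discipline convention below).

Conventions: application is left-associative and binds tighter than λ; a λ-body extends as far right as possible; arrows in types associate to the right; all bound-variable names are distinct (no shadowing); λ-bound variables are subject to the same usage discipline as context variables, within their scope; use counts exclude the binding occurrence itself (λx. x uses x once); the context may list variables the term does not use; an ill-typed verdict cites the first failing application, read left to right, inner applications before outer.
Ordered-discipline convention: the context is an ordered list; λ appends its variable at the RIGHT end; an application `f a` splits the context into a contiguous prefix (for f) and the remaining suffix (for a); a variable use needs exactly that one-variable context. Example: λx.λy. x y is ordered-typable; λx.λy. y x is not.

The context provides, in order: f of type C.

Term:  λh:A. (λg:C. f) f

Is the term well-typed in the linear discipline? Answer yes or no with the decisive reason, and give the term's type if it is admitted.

no — repeated use of f ×2; needs weakening: h, g unused
usage: f: 2×, h [bound]: 0×, g [bound]: 0×
order of uses: f, f
typing: well-typed — term : A → C
across the five disciplines: ordered ✗; linear ✗; affine ✗; relevant ✗; unrestricted ✓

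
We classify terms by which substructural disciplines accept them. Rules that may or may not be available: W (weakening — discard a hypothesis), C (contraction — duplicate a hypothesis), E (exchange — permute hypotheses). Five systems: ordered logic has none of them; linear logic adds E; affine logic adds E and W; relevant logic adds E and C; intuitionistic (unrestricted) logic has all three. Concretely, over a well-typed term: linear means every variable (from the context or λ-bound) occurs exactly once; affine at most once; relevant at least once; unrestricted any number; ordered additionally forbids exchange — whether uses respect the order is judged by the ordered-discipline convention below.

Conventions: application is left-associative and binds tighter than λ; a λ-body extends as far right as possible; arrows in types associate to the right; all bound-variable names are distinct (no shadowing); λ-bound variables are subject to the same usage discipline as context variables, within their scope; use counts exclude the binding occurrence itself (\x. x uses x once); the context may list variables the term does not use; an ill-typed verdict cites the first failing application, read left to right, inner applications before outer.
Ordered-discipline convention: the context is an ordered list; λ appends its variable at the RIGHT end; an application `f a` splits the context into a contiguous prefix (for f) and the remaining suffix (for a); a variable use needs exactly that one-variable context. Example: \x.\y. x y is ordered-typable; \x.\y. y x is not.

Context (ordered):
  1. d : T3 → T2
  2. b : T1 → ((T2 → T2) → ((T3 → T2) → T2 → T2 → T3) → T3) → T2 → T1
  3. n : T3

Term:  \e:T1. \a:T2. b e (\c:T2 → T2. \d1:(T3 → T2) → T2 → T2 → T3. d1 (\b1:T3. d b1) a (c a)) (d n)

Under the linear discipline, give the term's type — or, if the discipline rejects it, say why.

not well-typed under linear — uses contraction: d ×2, a ×2
counts: d=2, b=1, n=1, e (bound)=1, a (bound)=2, c (bound)=1, d1 (bound)=1, b1 (bound)=1
order of uses: b, e, d1, d, b1, a, c, a, d, n
typing: the term checks, with type T1 → T2 → T1
summary: ordered ✗ | linear ✗ | affine ✗ | relevant ✓ | unrestricted ✓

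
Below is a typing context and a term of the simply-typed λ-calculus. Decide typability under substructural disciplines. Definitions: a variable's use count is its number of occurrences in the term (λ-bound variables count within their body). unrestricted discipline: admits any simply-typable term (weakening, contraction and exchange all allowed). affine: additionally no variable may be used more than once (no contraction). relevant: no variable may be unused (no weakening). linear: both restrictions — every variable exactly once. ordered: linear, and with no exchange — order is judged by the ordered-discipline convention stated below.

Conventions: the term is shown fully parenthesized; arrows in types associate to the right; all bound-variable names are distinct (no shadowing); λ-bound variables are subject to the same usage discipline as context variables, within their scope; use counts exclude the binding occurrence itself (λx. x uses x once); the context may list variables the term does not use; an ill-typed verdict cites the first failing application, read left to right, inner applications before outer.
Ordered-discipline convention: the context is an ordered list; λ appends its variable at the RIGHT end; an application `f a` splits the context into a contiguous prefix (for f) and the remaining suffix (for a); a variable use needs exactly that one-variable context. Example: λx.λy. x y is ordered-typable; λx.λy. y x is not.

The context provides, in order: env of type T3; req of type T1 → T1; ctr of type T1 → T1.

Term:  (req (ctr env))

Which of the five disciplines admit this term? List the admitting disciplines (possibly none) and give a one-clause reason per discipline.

admitting disciplines: none
usage: env: 1×; req: 1×; ctr: 1×
uses in reading order: req, ctr, env
typing: ill-typed: argument of type T3 where T1 is required
ordered ✗ (not simply typable)
linear ✗ (fails simple typing)
affine ✗ (a type mismatch blocks all five)
relevant ✗ (the type mismatch rejects it)
unrestricted ✗ (not simply typable)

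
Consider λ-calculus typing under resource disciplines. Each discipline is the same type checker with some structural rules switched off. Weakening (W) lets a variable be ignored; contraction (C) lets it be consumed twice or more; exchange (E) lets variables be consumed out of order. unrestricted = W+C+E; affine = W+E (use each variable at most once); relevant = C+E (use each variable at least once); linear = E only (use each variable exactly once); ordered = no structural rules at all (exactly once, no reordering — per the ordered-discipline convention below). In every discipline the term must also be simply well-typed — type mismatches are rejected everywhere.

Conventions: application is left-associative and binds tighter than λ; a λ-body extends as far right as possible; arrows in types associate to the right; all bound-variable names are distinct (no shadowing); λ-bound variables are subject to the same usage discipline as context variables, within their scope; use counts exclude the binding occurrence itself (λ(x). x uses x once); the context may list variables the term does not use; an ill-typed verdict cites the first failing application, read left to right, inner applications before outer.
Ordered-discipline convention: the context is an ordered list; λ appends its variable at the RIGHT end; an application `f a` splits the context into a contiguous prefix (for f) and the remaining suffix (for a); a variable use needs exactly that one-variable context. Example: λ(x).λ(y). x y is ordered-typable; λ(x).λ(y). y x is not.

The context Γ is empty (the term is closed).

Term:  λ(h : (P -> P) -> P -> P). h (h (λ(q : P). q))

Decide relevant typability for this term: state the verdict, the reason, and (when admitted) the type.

yes — h, q: all used, weakening unneeded; term : ((P -> P) -> P -> P) -> P -> P
use counts: h [bound] ×2; q [bound] ×1
uses in reading order: h, h, q
typing: well-typed at ((P -> P) -> P -> P) -> P -> P
summary: ordered ✗; linear ✗; affine ✗; relevant ✓; unrestricted ✓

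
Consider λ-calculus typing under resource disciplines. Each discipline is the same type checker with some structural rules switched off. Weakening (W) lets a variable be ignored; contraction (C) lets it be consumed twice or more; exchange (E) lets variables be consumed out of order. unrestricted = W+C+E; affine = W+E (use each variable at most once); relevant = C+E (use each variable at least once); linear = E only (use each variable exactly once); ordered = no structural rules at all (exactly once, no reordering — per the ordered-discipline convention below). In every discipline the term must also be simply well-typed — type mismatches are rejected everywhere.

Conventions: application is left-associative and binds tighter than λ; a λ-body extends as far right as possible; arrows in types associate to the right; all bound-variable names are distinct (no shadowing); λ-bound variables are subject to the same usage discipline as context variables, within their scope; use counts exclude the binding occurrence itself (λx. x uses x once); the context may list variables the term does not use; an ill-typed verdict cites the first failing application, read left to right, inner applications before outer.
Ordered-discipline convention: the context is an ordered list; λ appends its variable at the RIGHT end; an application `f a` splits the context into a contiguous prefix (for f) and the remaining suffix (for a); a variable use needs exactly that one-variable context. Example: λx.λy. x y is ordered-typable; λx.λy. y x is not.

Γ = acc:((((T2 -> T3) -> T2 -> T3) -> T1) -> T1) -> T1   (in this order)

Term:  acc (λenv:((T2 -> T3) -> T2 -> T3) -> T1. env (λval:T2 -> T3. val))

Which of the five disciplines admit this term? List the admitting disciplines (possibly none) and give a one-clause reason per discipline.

accepted by: ordered, linear, affine, relevant, unrestricted
counts: acc=1, env (λ-bound)=1, val (λ-bound)=1
use order (left to right): acc, env, val
typing: ✓ — T1
ordered: ✓ — one use each (acc, env, val); ordered split holds
linear: ✓ — single use per variable (acc, env, val)
affine: ✓ — acc, env, val: no repeats, contraction unneeded
relevant: ✓ — acc, env, val: all used, weakening unneeded
unrestricted: ✓ — well-typed at T1; no restrictions here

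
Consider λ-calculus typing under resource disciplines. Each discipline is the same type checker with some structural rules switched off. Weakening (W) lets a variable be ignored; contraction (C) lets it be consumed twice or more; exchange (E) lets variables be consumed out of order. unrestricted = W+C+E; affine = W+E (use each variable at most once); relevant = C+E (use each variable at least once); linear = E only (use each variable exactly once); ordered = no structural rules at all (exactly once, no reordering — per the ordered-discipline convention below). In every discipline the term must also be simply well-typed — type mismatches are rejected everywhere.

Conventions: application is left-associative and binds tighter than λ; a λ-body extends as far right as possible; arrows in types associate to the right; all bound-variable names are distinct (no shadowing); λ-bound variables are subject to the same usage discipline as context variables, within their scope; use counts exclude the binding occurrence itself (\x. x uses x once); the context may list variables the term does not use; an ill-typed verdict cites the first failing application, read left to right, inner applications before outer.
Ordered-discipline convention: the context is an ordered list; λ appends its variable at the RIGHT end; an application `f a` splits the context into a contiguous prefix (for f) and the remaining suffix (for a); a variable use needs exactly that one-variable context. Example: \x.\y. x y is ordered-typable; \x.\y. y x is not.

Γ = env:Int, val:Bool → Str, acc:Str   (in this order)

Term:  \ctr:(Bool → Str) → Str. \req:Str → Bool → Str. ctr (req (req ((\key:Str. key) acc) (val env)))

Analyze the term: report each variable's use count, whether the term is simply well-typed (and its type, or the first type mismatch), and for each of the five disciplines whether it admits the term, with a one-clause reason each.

use counts: env: 1, val: 1, acc: 1, ctr [bound]: 1, req [bound]: 2, key [bound]: 1
order of uses: ctr, req, req, key, acc, val, env
typing: ill-typed: argument of type Int where Bool is required
ordered: ✗ — the type mismatch rejects it
linear: ✗ — not simply typable
affine: ✗ — fails simple typing
relevant: ✗ — a type mismatch blocks all five
unrestricted: ✗ — the type mismatch rejects it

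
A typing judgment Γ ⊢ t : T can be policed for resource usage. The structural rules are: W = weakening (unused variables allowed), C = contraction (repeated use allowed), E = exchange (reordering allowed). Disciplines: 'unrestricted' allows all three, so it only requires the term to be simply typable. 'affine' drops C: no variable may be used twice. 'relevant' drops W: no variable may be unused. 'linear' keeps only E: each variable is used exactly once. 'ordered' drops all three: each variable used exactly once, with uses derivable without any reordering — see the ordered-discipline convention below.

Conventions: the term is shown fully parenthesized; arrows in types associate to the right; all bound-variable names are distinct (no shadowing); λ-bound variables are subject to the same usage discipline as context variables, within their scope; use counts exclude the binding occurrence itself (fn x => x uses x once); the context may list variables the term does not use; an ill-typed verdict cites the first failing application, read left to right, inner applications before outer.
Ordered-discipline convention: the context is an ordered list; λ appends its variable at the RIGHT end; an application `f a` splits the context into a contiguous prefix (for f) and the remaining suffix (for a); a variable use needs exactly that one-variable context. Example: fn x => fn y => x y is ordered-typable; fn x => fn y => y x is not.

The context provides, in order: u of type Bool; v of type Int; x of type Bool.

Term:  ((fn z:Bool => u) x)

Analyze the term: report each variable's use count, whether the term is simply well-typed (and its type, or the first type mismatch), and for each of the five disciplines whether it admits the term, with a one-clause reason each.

variable uses: u=1, v=0, x=1, z (λ-bound)=0
order of uses: u, x
typing: well-typed at Bool
ordered ✗ (v, z never used (weakening))
linear ✗ (v, z never used (weakening))
affine ✓ (at most one use each (u, v, x, z))
relevant ✗ (v, z never used (weakening))
unrestricted ✓ (type-checks (Bool) and nothing is barred)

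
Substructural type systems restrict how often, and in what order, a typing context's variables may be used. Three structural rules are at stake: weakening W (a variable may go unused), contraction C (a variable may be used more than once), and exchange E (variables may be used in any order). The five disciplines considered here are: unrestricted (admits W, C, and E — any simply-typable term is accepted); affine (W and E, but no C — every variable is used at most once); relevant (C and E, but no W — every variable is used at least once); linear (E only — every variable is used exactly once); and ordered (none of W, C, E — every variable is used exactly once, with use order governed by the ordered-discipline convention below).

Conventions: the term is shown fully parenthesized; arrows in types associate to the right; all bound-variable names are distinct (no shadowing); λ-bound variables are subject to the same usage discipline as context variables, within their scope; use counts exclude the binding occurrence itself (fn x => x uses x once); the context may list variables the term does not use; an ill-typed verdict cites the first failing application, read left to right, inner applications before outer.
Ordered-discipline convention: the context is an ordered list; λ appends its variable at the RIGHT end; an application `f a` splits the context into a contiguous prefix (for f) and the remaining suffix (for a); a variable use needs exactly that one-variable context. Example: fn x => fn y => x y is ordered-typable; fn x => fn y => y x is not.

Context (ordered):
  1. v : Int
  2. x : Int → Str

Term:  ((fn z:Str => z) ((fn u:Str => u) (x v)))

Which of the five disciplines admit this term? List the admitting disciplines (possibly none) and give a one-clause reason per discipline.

accepted by: linear, affine, relevant, unrestricted
variable uses: v: 1, x: 1, z (bound): 1, u (bound): 1
left-to-right use order: z, u, x, v
typing: well-typed at Str
ordered: ✗ — use order z, u, x, v needs exchange
linear: ✓ — v, x, z, u: one use apiece
affine: ✓ — at most one use each (v, x, z, u)
relevant: ✓ — v, x, z, u: all used, weakening unneeded
unrestricted: ✓ — typability at Str is all that's needed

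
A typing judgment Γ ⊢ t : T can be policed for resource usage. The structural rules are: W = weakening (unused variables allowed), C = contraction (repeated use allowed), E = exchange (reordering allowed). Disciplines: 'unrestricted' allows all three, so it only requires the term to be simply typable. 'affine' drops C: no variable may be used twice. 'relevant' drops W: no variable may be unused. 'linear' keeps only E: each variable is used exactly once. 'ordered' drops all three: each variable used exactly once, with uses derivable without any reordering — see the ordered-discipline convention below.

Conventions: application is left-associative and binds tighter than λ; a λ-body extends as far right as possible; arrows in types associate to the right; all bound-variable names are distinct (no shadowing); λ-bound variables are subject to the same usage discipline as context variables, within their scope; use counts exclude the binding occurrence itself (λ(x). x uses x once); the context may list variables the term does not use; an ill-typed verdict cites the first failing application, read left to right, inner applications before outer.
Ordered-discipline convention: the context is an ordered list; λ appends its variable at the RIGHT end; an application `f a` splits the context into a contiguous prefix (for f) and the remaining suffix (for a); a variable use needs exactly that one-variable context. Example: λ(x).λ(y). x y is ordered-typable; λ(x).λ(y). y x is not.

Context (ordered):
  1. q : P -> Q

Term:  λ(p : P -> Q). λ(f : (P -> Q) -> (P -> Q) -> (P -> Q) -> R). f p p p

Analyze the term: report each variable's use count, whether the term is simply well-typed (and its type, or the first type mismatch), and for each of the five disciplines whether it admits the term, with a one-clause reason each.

usage: q ×0, p [bound] ×3, f [bound] ×1
order of uses: f, p, p, p
typing: well-typed at (P -> Q) -> ((P -> Q) -> (P -> Q) -> (P -> Q) -> R) -> R
ordered: ✗, p ×3 used more than once (contraction); q never used (weakening)
linear: ✗, p ×3 used more than once (contraction); q never used (weakening)
affine: ✗, p ×3 used more than once (contraction)
relevant: ✗, q never used (weakening)
unrestricted: ✓, typability at (P -> Q) -> ((P -> Q) -> (P -> Q) -> (P -> Q) -> R) -> R is all that's needed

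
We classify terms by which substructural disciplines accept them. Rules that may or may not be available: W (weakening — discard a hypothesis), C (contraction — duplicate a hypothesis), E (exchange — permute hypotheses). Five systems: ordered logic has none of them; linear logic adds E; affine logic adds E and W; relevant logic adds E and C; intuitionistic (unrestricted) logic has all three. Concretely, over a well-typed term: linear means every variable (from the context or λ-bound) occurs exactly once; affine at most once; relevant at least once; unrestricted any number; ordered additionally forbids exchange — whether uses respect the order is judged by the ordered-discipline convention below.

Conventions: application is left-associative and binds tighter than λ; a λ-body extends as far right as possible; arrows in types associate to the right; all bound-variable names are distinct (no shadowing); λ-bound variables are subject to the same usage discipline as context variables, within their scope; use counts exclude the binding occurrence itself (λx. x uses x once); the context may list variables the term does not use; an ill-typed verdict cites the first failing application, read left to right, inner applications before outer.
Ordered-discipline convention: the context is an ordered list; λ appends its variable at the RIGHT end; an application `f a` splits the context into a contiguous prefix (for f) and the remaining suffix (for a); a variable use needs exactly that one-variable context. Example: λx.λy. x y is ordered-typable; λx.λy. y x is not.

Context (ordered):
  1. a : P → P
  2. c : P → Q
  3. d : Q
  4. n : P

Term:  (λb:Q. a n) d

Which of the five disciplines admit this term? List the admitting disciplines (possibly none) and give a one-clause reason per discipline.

admitting disciplines: affine, unrestricted
counts: a: 1×; c: 0×; d: 1×; n: 1×; b [bound]: 0×
use order (left to right): a, n, d
typing: well-typed — term : P
ordered ✗ (c, b left unused)
linear ✗ (c, b left unused)
affine ✓ (at most one use each (a, c, d, n, b))
relevant ✗ (c, b left unused)
unrestricted ✓ (typability at P is all that's needed)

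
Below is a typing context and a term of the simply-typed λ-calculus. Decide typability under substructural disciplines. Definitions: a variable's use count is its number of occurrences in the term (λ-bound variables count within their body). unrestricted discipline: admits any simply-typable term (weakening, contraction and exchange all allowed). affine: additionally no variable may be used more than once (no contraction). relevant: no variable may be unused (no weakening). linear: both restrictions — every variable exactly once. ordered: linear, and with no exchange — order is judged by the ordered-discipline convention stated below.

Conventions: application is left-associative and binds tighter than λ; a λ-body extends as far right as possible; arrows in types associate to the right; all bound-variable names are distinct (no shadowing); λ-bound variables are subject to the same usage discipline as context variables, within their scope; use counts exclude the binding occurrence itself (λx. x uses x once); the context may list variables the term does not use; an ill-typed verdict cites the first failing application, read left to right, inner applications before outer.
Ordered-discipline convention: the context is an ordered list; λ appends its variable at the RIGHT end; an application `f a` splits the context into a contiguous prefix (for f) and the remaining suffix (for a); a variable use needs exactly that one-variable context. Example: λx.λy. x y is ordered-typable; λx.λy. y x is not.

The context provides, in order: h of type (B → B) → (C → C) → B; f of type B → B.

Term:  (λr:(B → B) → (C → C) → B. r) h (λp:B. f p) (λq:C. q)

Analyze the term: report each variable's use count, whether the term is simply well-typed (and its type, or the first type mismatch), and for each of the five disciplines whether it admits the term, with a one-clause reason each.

variable uses: h: 1, f: 1, r [bound]: 1, p [bound]: 1, q [bound]: 1
use order (left to right): r, h, f, p, q
typing: the term checks, with type B
ordered: ✓ — h, f, r, p, q: once each, no exchange needed
linear: ✓ — each of h, f, r, p, q used exactly once
affine: ✓ — at most one use each (h, f, r, p, q)
relevant: ✓ — every one of h, f, r, p, q appears
unrestricted: ✓ — simply typable at B; W, C, E all held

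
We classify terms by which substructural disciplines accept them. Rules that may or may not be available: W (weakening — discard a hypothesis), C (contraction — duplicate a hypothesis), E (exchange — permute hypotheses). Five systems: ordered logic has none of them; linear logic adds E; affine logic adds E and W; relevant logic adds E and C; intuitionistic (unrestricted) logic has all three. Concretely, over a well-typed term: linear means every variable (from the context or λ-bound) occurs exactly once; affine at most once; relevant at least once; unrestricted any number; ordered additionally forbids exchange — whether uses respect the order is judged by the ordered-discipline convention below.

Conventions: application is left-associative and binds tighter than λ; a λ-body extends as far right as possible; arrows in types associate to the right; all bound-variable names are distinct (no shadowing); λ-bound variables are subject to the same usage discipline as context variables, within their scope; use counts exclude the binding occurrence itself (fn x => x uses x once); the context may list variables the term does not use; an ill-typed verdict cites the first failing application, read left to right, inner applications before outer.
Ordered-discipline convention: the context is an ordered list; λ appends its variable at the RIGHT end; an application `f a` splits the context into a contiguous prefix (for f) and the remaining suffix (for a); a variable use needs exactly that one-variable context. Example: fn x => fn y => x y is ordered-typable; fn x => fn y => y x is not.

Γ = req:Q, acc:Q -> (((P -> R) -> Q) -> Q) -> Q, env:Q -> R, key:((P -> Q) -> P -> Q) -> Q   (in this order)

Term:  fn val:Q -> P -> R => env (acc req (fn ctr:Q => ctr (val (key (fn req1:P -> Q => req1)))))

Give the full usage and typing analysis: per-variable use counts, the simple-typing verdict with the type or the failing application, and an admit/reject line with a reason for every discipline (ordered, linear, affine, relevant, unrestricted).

counts: req=1; acc=1; env=1; key=1; val [bound]=1; ctr [bound]=1; req1 [bound]=1
left-to-right use order: env, acc, req, ctr, val, key, req1
typing: ill-typed: non-function type Q applied to an argument
ordered ✗ (not simply typable)
linear ✗ (fails simple typing)
affine ✗ (a type mismatch blocks all five)
relevant ✗ (the type mismatch rejects it)
unrestricted ✗ (not simply typable)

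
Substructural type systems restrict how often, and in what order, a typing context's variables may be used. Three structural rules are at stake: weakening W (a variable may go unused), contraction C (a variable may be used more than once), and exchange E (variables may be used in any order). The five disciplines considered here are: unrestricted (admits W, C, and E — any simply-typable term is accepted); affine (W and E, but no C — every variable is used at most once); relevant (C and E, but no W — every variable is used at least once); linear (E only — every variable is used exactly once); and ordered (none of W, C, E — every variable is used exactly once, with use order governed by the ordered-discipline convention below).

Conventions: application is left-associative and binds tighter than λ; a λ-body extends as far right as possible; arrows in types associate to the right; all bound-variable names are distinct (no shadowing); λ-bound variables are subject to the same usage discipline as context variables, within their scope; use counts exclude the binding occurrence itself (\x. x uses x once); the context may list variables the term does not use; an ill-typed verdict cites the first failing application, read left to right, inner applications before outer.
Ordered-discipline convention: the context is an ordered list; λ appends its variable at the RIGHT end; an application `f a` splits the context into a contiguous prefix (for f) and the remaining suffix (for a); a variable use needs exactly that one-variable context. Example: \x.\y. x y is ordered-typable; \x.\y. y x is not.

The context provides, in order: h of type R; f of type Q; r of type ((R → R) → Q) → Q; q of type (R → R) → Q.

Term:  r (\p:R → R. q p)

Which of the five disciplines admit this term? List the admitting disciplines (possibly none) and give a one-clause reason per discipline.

admitted in: affine, unrestricted
usage: h ×0, f ×0, r ×1, q ×1, p [bound] ×1
use order (left to right): r, q, p
typing: ✓ — Q
ordered: ✗, needs weakening: h, f unused
linear: ✗, needs weakening: h, f unused
affine: ✓, no duplicate uses among h, f, r, q, p
relevant: ✗, needs weakening: h, f unused
unrestricted: ✓, simply typable at Q; W, C, E all held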